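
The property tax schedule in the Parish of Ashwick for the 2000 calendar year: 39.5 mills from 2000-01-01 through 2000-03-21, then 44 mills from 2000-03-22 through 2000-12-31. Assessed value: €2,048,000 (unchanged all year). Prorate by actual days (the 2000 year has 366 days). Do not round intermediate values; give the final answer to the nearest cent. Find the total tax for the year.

€88,072.39

2000-01-01 to 2000-03-21: 81 days at 39.5 mills → €2,048,000 × 3.95% × 81/366 = €17,903.2131
2000-03-22 to 2000-12-31: 285 days at 44 mills → €2,048,000 × 4.4% × 285/366 = €70,169.1803
Total = €88,072.3934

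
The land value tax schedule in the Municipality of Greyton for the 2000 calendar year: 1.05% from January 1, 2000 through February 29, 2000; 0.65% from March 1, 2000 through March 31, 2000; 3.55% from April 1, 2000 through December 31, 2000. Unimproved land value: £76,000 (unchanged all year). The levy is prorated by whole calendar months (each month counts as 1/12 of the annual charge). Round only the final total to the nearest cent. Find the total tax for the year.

January 1 – February 29, 2000: 2 months at 1.05% → £76,000 × 1.05% × 2/12 = £133.0000
March 1 – March 31, 2000: 1 month at 0.65% → £76,000 × 0.65% × 1/12 = £41.1667
April 1 – December 31, 2000: 9 months at 3.55% → £76,000 × 3.55% × 9/12 = £2,023.5000
Total = £2,197.6667

£2,197.67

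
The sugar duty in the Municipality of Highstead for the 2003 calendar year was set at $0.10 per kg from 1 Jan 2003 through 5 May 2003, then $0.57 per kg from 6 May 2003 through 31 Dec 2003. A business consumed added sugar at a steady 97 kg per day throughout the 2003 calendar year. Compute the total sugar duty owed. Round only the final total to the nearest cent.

$14,482.10

1 Jan – 5 May 2003: 125 days × 97 kg/day = 12,125 kg at $0.10/kg → $1,212.50
6 May – 31 Dec 2003: 240 days × 97 kg/day = 23,280 kg at $0.57/kg → $13,269.60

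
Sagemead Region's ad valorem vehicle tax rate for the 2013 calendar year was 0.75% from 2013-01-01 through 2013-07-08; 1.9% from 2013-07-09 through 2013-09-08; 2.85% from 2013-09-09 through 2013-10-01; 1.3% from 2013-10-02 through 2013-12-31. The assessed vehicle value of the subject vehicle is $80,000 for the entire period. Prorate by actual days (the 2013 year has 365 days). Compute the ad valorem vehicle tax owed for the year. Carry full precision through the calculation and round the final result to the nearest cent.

$971.84

2013-01-01 to 2013-07-08: 189 days at 0.75% → $80,000 × 0.75% × 189/365 = $310.6849
2013-07-09 to 2013-09-08: 62 days at 1.9% → $80,000 × 1.9% × 62/365 = $258.1918
2013-09-09 to 2013-10-01: 23 days at 2.85% → $80,000 × 2.85% × 23/365 = $143.6712
2013-10-02 to 2013-12-31: 91 days at 1.3% → $80,000 × 1.3% × 91/365 = $259.2877
Total = $971.8356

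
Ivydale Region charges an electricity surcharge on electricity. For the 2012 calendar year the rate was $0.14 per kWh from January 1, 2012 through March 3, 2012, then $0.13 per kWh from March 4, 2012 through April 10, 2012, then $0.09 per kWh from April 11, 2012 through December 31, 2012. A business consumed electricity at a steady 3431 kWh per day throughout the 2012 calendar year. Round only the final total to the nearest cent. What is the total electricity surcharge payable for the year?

January 1 – March 3, 2012: 63 days × 3431 kWh/day = 216,153 kWh at $0.14/kWh → $30,261.42
March 4 – April 10, 2012: 38 days × 3431 kWh/day = 130,378 kWh at $0.13/kWh → $16,949.14
April 11 – December 31, 2012: 265 days × 3431 kWh/day = 909,215 kWh at $0.09/kWh → $81,829.35

$129,039.91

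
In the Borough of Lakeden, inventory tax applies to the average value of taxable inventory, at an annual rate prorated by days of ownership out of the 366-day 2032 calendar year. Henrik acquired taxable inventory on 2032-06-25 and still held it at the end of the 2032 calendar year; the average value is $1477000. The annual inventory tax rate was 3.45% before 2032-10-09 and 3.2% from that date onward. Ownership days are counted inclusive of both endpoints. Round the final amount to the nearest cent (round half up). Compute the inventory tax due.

$25605.37

2032-06-25 to 2032-10-08: 106 days at 3.45% → $1477000 × 3.45% × 106/366 = $14757.8934
2032-10-09 to 2032-12-31: 84 days at 3.2% → $1477000 × 3.2% × 84/366 = $10847.4754
Total = $25605.3689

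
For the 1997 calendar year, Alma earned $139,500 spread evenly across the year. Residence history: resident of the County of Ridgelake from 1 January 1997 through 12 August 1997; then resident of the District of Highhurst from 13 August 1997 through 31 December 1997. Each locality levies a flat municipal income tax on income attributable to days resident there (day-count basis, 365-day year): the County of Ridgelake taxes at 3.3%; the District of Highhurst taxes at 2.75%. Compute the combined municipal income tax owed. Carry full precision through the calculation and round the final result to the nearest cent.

$4,307.11

The County of Ridgelake, 1 January – 12 August 1997: 224 days → $139,500 × 3.3% × 224/365 = $2,825.1616
The District of Highhurst, 13 August – 31 December 1997: 141 days → $139,500 × 2.75% × 141/365 = $1,481.9486
Total = $4,307.1103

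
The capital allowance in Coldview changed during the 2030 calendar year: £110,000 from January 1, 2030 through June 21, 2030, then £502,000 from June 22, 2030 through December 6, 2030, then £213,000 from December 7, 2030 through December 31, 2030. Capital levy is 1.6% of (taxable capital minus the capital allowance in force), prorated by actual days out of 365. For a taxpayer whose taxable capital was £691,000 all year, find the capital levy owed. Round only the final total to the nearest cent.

£6,296.28

January 1 – June 21, 2030: 172 days, exemption £110,000 → (£691,000 − £110,000) × 1.6% × 172/365 = £4,380.5808
June 22 – December 6, 2030: 168 days, exemption £502,000 → (£691,000 − £502,000) × 1.6% × 168/365 = £1,391.8685
December 7 – December 31, 2030: 25 days, exemption £213,000 → (£691,000 − £213,000) × 1.6% × 25/365 = £523.8356
Total = £6,296.2849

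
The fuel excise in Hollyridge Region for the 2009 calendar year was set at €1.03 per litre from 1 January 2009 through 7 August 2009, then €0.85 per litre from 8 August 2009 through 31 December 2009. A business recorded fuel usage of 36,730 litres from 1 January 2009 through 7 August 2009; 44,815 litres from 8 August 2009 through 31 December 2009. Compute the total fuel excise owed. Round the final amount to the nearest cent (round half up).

€75,924.65

1 January – 7 August 2009: 36,730 litres at €1.03/litre → €37,831.90
8 August – 31 December 2009: 44,815 litres at €0.85/litre → €38,092.75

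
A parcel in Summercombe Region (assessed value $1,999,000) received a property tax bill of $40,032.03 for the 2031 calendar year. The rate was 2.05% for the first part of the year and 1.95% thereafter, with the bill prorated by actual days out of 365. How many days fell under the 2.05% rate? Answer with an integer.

192 days

Let d = days at the first rate; then 365 − d days at the second rate.
$1,999,000 × [2.05%·d + 1.95%·(365−d)] / 365 = $40,032.03
Solving gives d = 192, so the new rate took effect on 12 July 2031.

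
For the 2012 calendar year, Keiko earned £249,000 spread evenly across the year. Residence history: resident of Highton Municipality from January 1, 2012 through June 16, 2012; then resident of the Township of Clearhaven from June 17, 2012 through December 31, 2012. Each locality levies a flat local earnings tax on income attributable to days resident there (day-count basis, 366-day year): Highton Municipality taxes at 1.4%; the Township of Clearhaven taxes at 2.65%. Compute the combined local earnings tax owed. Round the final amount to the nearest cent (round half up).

£5,169.81

Highton Municipality, January 1 – June 16, 2012: 168 days → £249,000 × 1.4% × 168/366 = £1,600.1311
The Township of Clearhaven, June 17 – December 31, 2012: 198 days → £249,000 × 2.65% × 198/366 = £3,569.6803
Total = £5,169.8115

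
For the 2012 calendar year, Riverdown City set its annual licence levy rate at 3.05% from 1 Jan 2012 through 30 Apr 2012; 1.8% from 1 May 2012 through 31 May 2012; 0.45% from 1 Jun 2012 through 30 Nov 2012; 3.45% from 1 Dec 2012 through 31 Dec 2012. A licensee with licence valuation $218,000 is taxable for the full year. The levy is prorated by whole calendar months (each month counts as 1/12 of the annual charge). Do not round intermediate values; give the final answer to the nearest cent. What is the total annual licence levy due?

$3,660.58

1 Jan – 30 Apr 2012: 4 months at 3.05% → $218,000 × 3.05% × 4/12 = $2,216.3333
1 May – 31 May 2012: 1 month at 1.8% → $218,000 × 1.8% × 1/12 = $327.0000
1 Jun – 30 Nov 2012: 6 months at 0.45% → $218,000 × 0.45% × 6/12 = $490.5000
1 Dec – 31 Dec 2012: 1 month at 3.45% → $218,000 × 3.45% × 1/12 = $626.7500
Total = $3,660.5833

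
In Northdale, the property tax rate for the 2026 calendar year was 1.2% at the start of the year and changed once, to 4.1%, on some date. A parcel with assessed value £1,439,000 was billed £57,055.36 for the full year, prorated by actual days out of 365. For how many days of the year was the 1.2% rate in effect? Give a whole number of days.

17 days

Let d = days at the first rate; then 365 − d days at the second rate.
£1,439,000 × [1.2%·d + 4.1%·(365−d)] / 365 = £57,055.36
Solving gives d = 17, so the new rate took effect on January 18, 2026.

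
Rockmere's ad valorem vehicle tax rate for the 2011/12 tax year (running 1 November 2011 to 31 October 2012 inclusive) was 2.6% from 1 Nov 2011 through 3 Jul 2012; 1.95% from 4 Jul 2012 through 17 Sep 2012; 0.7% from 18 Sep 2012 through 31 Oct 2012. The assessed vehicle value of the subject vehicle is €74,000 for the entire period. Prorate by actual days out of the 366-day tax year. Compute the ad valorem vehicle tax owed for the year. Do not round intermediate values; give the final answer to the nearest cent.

1 Nov 2011 – 3 Jul 2012: 246 days at 2.6% → €74,000 × 2.6% × 246/366 = €1,293.1803
4 Jul – 17 Sep 2012: 76 days at 1.95% → €74,000 × 1.95% × 76/366 = €299.6393
18 Sep – 31 Oct 2012: 44 days at 0.7% → €74,000 × 0.7% × 44/366 = €62.2732
Total = €1,655.0929

€1,655.09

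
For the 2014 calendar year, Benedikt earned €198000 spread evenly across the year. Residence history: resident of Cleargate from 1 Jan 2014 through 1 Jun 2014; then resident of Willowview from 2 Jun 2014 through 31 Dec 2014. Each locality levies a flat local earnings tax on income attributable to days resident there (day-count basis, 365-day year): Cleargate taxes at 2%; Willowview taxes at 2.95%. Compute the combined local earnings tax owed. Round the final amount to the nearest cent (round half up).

Cleargate, 1 Jan – 1 Jun 2014: 152 days → €198000 × 2% × 152/365 = €1649.0959
Willowview, 2 Jun – 31 Dec 2014: 213 days → €198000 × 2.95% × 213/365 = €3408.5836
Total = €5057.6795

€5057.68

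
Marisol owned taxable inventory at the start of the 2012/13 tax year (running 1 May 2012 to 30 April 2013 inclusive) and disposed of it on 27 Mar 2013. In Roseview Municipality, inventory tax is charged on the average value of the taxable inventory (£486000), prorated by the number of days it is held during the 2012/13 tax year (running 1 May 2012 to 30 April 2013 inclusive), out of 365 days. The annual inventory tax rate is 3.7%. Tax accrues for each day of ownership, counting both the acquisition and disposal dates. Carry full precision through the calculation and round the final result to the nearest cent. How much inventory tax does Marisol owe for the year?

£16306.96

Days held (1 May 2012 – 27 Mar 2013): 331 out of 365
Tax = £486000 × 3.7% × 331/365 = £16306.9644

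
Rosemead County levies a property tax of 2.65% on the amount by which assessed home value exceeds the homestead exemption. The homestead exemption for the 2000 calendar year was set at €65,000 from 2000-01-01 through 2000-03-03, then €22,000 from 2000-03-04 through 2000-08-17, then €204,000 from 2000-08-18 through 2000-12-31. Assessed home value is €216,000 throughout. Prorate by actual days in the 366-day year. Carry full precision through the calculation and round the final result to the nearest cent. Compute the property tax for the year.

2000-01-01 to 2000-03-03: 63 days, exemption €65,000 → (€216,000 − €65,000) × 2.65% × 63/366 = €688.7828
2000-03-04 to 2000-08-17: 167 days, exemption €22,000 → (€216,000 − €22,000) × 2.65% × 167/366 = €2,345.7568
2000-08-18 to 2000-12-31: 136 days, exemption €204,000 → (€216,000 − €204,000) × 2.65% × 136/366 = €118.1639
Total = €3,152.7036

€3,152.70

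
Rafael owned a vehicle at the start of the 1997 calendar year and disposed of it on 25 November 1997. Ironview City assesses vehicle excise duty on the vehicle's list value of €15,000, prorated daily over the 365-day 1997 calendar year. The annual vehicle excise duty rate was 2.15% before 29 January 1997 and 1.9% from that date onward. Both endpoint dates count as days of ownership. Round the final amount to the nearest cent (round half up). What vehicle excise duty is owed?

€259.77

1 January – 28 January 1997: 28 days at 2.15% → €15,000 × 2.15% × 28/365 = €24.7397
29 January – 25 November 1997: 301 days at 1.9% → €15,000 × 1.9% × 301/365 = €235.0274
Total = €259.7671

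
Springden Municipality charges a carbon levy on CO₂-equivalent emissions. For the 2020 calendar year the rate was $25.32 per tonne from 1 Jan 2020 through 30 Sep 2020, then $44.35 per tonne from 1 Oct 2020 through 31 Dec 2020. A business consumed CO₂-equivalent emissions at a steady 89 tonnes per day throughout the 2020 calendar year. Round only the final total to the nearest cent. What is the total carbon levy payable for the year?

$980591.32

1 Jan – 30 Sep 2020: 274 days × 89 tonnes/day = 24,386 tonnes at $25.32/tonne → $617453.52
1 Oct – 31 Dec 2020: 92 days × 89 tonnes/day = 8,188 tonnes at $44.35/tonne → $363137.80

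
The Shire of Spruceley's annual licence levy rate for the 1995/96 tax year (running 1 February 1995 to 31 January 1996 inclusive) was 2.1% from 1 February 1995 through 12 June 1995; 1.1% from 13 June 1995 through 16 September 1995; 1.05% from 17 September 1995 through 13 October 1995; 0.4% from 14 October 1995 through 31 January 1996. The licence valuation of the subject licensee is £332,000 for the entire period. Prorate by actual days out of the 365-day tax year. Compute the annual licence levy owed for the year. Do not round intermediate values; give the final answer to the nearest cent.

1 February – 12 June 1995: 132 days at 2.1% → £332,000 × 2.1% × 132/365 = £2,521.3808
13 June – 16 September 1995: 96 days at 1.1% → £332,000 × 1.1% × 96/365 = £960.5260
17 September – 13 October 1995: 27 days at 1.05% → £332,000 × 1.05% × 27/365 = £257.8685
14 October 1995 – 31 January 1996: 110 days at 0.4% → £332,000 × 0.4% × 110/365 = £400.2192
Total = £4,139.9945

£4,139.99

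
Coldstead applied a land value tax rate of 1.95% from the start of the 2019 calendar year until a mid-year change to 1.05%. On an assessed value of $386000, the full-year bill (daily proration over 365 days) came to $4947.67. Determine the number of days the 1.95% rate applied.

Let d = days at the first rate; then 365 − d days at the second rate.
$386000 × [1.95%·d + 1.05%·(365−d)] / 365 = $4947.67
Solving gives d = 94, so the new rate took effect on April 5, 2019.

94 days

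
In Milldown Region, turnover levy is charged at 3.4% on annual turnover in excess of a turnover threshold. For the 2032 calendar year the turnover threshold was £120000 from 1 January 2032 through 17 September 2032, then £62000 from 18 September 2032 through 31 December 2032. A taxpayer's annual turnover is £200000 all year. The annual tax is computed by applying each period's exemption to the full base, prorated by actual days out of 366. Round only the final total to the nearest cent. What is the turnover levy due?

£3285.74

1 January – 17 September 2032: 261 days, exemption £120000 → (£200000 − £120000) × 3.4% × 261/366 = £1939.6721
18 September – 31 December 2032: 105 days, exemption £62000 → (£200000 − £62000) × 3.4% × 105/366 = £1346.0656
Total = £3285.7377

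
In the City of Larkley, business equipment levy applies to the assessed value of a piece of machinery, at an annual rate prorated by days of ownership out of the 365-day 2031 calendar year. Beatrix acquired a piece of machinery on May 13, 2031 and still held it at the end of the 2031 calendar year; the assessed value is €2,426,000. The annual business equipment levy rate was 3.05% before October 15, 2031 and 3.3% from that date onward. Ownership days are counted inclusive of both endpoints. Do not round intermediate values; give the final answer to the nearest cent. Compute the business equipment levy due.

May 13 – October 14, 2031: 155 days at 3.05% → €2,426,000 × 3.05% × 155/365 = €31,421.6849
October 15 – December 31, 2031: 78 days at 3.3% → €2,426,000 × 3.3% × 78/365 = €17,108.2849
Total = €48,529.9699

€48,529.97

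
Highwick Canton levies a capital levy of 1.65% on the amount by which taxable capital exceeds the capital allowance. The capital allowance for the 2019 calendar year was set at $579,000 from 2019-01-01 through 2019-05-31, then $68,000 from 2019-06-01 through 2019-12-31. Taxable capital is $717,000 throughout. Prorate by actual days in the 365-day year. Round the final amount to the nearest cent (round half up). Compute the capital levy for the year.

$7,220.40

2019-01-01 to 2019-05-31: 151 days, exemption $579,000 → ($717,000 − $579,000) × 1.65% × 151/365 = $941.9918
2019-06-01 to 2019-12-31: 214 days, exemption $68,000 → ($717,000 − $68,000) × 1.65% × 214/365 = $6,278.4082
Total = $7,220.4000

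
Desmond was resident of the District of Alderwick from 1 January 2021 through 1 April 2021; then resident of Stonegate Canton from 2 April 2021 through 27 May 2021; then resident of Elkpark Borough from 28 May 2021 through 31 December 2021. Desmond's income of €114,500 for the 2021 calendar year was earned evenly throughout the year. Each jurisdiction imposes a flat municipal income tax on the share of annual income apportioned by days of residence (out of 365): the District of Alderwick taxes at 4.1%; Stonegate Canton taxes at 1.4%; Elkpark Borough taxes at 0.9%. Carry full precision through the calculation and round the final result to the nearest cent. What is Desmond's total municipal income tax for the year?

The District of Alderwick, 1 January – 1 April 2021: 91 days → €114,500 × 4.1% × 91/365 = €1,170.4096
Stonegate Canton, 2 April – 27 May 2021: 56 days → €114,500 × 1.4% × 56/365 = €245.9397
Elkpark Borough, 28 May – 31 December 2021: 218 days → €114,500 × 0.9% × 218/365 = €615.4767
Total = €2,031.8260

€2,031.83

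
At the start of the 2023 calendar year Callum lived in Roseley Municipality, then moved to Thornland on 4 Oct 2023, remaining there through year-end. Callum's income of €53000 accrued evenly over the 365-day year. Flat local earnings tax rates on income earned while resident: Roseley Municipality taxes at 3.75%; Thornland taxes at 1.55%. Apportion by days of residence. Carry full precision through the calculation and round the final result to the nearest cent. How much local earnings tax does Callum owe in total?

€1703.19

Roseley Municipality, 1 Jan – 3 Oct 2023: 276 days → €53000 × 3.75% × 276/365 = €1502.8767
Thornland, 4 Oct – 31 Dec 2023: 89 days → €53000 × 1.55% × 89/365 = €200.3110
Total = €1703.1877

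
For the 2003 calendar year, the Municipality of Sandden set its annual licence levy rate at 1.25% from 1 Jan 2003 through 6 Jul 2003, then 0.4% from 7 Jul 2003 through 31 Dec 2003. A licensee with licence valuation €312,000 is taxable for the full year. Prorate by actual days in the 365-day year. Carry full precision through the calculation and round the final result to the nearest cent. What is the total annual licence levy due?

€2,606.70

1 Jan – 6 Jul 2003: 187 days at 1.25% → €312,000 × 1.25% × 187/365 = €1,998.0822
7 Jul – 31 Dec 2003: 178 days at 0.4% → €312,000 × 0.4% × 178/365 = €608.6137
Total = €2,606.6959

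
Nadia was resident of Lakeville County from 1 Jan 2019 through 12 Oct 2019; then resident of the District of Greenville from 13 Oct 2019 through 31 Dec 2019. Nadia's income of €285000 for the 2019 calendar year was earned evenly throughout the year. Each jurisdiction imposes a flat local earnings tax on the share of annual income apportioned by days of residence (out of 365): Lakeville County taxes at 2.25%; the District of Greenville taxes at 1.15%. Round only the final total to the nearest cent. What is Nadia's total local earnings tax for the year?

€5725.38

Lakeville County, 1 Jan – 12 Oct 2019: 285 days → €285000 × 2.25% × 285/365 = €5007.0205
The District of Greenville, 13 Oct – 31 Dec 2019: 80 days → €285000 × 1.15% × 80/365 = €718.3562
Total = €5725.3767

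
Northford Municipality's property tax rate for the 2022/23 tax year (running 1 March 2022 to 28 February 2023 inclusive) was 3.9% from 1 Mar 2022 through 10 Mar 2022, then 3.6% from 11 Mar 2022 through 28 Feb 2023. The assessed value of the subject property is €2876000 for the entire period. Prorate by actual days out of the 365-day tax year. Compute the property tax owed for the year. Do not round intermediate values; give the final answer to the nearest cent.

€103772.38

1 Mar – 10 Mar 2022: 10 days at 3.9% → €2876000 × 3.9% × 10/365 = €3072.9863
11 Mar 2022 – 28 Feb 2023: 355 days at 3.6% → €2876000 × 3.6% × 355/365 = €100699.3973
Total = €103772.3836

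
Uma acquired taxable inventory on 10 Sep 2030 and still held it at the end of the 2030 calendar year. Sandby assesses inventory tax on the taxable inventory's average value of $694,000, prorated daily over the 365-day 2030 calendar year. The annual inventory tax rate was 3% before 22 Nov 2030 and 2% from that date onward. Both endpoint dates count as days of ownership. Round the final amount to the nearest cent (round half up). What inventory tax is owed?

$5,685.10

10 Sep – 21 Nov 2030: 73 days at 3% → $694,000 × 3% × 73/365 = $4,164.0000
22 Nov – 31 Dec 2030: 40 days at 2% → $694,000 × 2% × 40/365 = $1,521.0959
Total = $5,685.0959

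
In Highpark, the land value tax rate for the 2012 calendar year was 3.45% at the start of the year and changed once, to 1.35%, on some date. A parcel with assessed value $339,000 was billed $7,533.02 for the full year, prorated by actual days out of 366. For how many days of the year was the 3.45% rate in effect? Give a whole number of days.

152 days

Let d = days at the first rate; then 366 − d days at the second rate.
$339,000 × [3.45%·d + 1.35%·(366−d)] / 366 = $7,533.02
Solving gives d = 152, so the new rate took effect on 1 Jun 2012.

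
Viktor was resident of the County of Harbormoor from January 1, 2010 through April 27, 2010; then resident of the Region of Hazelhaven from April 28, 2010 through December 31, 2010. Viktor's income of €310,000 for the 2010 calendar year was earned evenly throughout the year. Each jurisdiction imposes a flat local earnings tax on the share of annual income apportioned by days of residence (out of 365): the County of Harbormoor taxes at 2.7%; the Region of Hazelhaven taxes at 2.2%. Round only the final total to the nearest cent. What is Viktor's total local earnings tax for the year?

The County of Harbormoor, January 1 – April 27, 2010: 117 days → €310,000 × 2.7% × 117/365 = €2,682.9863
The Region of Hazelhaven, April 28 – December 31, 2010: 248 days → €310,000 × 2.2% × 248/365 = €4,633.8630
Total = €7,316.8493

€7,316.85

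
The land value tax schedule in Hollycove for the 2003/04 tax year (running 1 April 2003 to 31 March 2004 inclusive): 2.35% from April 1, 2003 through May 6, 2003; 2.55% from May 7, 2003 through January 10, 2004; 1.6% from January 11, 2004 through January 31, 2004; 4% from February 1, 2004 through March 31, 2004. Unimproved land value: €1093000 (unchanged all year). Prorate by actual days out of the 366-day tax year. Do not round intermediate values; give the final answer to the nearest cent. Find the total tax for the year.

€29658.82

April 1 – May 6, 2003: 36 days at 2.35% → €1093000 × 2.35% × 36/366 = €2526.4426
May 7, 2003 – January 10, 2004: 249 days at 2.55% → €1093000 × 2.55% × 249/366 = €18961.7582
January 11 – January 31, 2004: 21 days at 1.6% → €1093000 × 1.6% × 21/366 = €1003.4098
February 1 – March 31, 2004: 60 days at 4% → €1093000 × 4% × 60/366 = €7167.2131
Total = €29658.8238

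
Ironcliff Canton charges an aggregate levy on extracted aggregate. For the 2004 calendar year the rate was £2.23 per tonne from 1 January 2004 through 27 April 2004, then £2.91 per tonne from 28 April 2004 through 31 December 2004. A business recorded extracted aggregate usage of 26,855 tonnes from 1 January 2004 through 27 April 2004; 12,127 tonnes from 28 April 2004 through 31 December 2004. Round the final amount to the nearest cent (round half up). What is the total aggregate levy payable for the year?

£95,176.22

1 January – 27 April 2004: 26,855 tonnes at £2.23/tonne → £59,886.65
28 April – 31 December 2004: 12,127 tonnes at £2.91/tonne → £35,289.57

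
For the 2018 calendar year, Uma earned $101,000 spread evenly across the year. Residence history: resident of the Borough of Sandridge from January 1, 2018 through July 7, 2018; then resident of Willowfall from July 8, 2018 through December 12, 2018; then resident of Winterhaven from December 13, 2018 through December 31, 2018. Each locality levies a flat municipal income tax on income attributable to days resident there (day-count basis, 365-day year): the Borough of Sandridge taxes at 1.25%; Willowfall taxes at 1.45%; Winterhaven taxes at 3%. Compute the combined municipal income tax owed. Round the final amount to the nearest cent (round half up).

$1,441.95

The Borough of Sandridge, January 1 – July 7, 2018: 188 days → $101,000 × 1.25% × 188/365 = $650.2740
Willowfall, July 8 – December 12, 2018: 158 days → $101,000 × 1.45% × 158/365 = $633.9479
Winterhaven, December 13 – December 31, 2018: 19 days → $101,000 × 3% × 19/365 = $157.7260
Total = $1,441.9479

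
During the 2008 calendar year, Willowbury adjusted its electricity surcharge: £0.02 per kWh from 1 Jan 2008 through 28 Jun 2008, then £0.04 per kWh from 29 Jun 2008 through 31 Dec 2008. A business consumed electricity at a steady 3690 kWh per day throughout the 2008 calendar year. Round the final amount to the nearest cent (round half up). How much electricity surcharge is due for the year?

1 Jan – 28 Jun 2008: 180 days × 3690 kWh/day = 664,200 kWh at £0.02/kWh → £13,284.00
29 Jun – 31 Dec 2008: 186 days × 3690 kWh/day = 686,340 kWh at £0.04/kWh → £27,453.60

£40,737.60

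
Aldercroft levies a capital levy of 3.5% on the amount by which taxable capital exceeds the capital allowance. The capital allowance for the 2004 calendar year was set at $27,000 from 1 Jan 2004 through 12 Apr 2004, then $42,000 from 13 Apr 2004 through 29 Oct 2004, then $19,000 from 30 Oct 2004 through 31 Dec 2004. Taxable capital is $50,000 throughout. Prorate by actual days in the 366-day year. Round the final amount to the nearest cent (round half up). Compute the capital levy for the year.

1 Jan – 12 Apr 2004: 103 days, exemption $27,000 → ($50,000 − $27,000) × 3.5% × 103/366 = $226.5437
13 Apr – 29 Oct 2004: 200 days, exemption $42,000 → ($50,000 − $42,000) × 3.5% × 200/366 = $153.0055
30 Oct – 31 Dec 2004: 63 days, exemption $19,000 → ($50,000 − $19,000) × 3.5% × 63/366 = $186.7623
Total = $566.3115

$566.31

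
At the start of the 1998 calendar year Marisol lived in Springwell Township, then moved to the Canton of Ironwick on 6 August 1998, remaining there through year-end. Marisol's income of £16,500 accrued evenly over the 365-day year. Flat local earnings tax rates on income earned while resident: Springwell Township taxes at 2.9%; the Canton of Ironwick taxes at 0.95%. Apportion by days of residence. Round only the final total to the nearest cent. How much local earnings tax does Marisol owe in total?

£348.04

Springwell Township, 1 January – 5 August 1998: 217 days → £16,500 × 2.9% × 217/365 = £284.4781
The Canton of Ironwick, 6 August – 31 December 1998: 148 days → £16,500 × 0.95% × 148/365 = £63.5589
Total = £348.0370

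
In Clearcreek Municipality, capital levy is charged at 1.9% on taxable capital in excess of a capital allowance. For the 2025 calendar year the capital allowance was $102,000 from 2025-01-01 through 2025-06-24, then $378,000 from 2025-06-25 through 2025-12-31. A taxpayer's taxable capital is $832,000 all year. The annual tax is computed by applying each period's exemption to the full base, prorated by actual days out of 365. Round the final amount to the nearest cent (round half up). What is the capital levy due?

2025-01-01 to 2025-06-24: 175 days, exemption $102,000 → ($832,000 − $102,000) × 1.9% × 175/365 = $6,650.0000
2025-06-25 to 2025-12-31: 190 days, exemption $378,000 → ($832,000 − $378,000) × 1.9% × 190/365 = $4,490.2466
Total = $11,140.2466

$11,140.25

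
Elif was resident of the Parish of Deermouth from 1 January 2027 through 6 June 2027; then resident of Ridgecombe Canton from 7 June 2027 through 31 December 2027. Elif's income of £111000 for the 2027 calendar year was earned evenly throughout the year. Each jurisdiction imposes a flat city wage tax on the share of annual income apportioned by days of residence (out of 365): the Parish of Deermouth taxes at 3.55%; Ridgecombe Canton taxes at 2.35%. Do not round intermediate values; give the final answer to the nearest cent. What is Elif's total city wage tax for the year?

£3181.44

The Parish of Deermouth, 1 January – 6 June 2027: 157 days → £111000 × 3.55% × 157/365 = £1694.9548
Ridgecombe Canton, 7 June – 31 December 2027: 208 days → £111000 × 2.35% × 208/365 = £1486.4877
Total = £3181.4425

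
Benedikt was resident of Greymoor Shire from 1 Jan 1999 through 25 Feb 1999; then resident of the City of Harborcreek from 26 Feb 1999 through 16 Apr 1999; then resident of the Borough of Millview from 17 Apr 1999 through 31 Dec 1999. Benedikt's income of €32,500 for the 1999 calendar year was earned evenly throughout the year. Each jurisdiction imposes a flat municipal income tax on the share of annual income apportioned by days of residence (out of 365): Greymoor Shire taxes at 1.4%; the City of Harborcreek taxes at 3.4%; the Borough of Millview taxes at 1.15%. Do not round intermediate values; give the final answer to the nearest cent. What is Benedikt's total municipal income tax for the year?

Greymoor Shire, 1 Jan – 25 Feb 1999: 56 days → €32,500 × 1.4% × 56/365 = €69.8082
The City of Harborcreek, 26 Feb – 16 Apr 1999: 50 days → €32,500 × 3.4% × 50/365 = €151.3699
The Borough of Millview, 17 Apr – 31 Dec 1999: 259 days → €32,500 × 1.15% × 259/365 = €265.2089
Total = €486.3870

€486.39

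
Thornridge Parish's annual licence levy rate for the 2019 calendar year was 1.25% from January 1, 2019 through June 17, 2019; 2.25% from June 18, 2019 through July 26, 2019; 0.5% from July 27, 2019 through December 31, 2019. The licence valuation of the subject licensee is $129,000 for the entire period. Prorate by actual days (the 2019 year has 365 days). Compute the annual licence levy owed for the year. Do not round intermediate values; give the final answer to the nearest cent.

January 1 – June 17, 2019: 168 days at 1.25% → $129,000 × 1.25% × 168/365 = $742.1918
June 18 – July 26, 2019: 39 days at 2.25% → $129,000 × 2.25% × 39/365 = $310.1301
July 27 – December 31, 2019: 158 days at 0.5% → $129,000 × 0.5% × 158/365 = $279.2055
Total = $1,331.5274

$1,331.53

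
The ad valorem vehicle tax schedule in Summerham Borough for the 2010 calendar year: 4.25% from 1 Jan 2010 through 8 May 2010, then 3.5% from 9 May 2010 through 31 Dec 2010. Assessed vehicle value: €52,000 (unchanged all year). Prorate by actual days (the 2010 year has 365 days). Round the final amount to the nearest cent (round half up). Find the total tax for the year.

1 Jan – 8 May 2010: 128 days at 4.25% → €52,000 × 4.25% × 128/365 = €775.0137
9 May – 31 Dec 2010: 237 days at 3.5% → €52,000 × 3.5% × 237/365 = €1,181.7534
Total = €1,956.7671

€1,956.77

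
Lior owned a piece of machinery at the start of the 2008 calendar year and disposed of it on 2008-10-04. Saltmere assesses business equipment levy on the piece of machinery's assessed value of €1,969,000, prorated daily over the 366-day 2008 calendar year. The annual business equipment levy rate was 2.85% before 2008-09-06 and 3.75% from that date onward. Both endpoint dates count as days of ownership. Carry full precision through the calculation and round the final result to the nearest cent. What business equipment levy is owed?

2008-01-01 to 2008-09-05: 249 days at 2.85% → €1,969,000 × 2.85% × 249/366 = €38,177.6189
2008-09-06 to 2008-10-04: 29 days at 3.75% → €1,969,000 × 3.75% × 29/366 = €5,850.5123
Total = €44,028.1311

€44,028.13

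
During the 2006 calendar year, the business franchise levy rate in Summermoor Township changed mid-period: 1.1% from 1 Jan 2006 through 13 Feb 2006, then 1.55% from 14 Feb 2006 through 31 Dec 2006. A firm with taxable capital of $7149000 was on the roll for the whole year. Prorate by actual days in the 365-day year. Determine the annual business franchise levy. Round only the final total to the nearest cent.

$106931.41

1 Jan – 13 Feb 2006: 44 days at 1.1% → $7149000 × 1.1% × 44/365 = $9479.7699
14 Feb – 31 Dec 2006: 321 days at 1.55% → $7149000 × 1.55% × 321/365 = $97451.6425
Total = $106931.4123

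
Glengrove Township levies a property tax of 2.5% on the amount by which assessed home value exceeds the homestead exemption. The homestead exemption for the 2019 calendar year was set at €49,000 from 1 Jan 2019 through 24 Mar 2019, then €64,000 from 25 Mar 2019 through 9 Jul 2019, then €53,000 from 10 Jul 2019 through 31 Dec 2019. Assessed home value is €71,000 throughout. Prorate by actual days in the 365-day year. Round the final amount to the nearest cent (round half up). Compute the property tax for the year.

€392.12

1 Jan – 24 Mar 2019: 83 days, exemption €49,000 → (€71,000 − €49,000) × 2.5% × 83/365 = €125.0685
25 Mar – 9 Jul 2019: 107 days, exemption €64,000 → (€71,000 − €64,000) × 2.5% × 107/365 = €51.3014
10 Jul – 31 Dec 2019: 175 days, exemption €53,000 → (€71,000 − €53,000) × 2.5% × 175/365 = €215.7534
Total = €392.1233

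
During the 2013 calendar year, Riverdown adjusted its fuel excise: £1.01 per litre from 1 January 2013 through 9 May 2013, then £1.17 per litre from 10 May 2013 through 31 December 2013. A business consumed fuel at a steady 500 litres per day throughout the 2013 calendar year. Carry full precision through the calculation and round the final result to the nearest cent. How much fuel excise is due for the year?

1 January – 9 May 2013: 129 days × 500 litres/day = 64,500 litres at £1.01/litre → £65145.00
10 May – 31 December 2013: 236 days × 500 litres/day = 118,000 litres at £1.17/litre → £138060.00

£203205.00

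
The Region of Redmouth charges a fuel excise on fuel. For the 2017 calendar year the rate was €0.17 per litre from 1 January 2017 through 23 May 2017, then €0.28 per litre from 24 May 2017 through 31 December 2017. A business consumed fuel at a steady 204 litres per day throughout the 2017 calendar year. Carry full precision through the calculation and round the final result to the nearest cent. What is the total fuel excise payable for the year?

1 January – 23 May 2017: 143 days × 204 litres/day = 29,172 litres at €0.17/litre → €4,959.24
24 May – 31 December 2017: 222 days × 204 litres/day = 45,288 litres at €0.28/litre → €12,680.64

€17,639.88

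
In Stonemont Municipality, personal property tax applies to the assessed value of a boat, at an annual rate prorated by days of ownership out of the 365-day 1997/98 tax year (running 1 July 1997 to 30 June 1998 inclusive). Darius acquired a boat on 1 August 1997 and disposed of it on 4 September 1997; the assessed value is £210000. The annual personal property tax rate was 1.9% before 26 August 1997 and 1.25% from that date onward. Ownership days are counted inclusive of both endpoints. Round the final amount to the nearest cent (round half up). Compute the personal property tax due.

1 August – 25 August 1997: 25 days at 1.9% → £210000 × 1.9% × 25/365 = £273.2877
26 August – 4 September 1997: 10 days at 1.25% → £210000 × 1.25% × 10/365 = £71.9178
Total = £345.2055

£345.21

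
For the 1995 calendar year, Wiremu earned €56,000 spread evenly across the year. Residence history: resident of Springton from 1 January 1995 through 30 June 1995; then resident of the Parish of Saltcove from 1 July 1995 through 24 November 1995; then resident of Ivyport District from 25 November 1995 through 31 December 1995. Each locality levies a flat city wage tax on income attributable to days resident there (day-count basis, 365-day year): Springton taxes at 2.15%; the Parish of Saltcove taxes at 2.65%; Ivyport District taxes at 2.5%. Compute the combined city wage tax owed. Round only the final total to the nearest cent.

€1,336.64

Springton, 1 January – 30 June 1995: 181 days → €56,000 × 2.15% × 181/365 = €597.0521
The Parish of Saltcove, 1 July – 24 November 1995: 147 days → €56,000 × 2.65% × 147/365 = €597.6658
Ivyport District, 25 November – 31 December 1995: 37 days → €56,000 × 2.5% × 37/365 = €141.9178
Total = €1,336.6356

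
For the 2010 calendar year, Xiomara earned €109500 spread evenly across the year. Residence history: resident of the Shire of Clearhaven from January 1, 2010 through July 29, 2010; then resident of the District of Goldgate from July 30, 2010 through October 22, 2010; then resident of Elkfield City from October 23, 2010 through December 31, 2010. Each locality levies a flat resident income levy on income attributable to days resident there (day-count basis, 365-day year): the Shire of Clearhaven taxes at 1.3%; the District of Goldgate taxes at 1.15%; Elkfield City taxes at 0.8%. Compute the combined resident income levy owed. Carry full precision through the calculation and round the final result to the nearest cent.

The Shire of Clearhaven, January 1 – July 29, 2010: 210 days → €109500 × 1.3% × 210/365 = €819.0000
The District of Goldgate, July 30 – October 22, 2010: 85 days → €109500 × 1.15% × 85/365 = €293.2500
Elkfield City, October 23 – December 31, 2010: 70 days → €109500 × 0.8% × 70/365 = €168.0000
Total = €1280.2500

€1280.25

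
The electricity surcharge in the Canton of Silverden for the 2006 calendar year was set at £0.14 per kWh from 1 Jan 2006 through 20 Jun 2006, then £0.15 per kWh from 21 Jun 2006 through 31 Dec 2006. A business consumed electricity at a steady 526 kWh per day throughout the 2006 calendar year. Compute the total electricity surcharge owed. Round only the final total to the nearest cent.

£27,899.04

1 Jan – 20 Jun 2006: 171 days × 526 kWh/day = 89,946 kWh at £0.14/kWh → £12,592.44
21 Jun – 31 Dec 2006: 194 days × 526 kWh/day = 102,044 kWh at £0.15/kWh → £15,306.60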